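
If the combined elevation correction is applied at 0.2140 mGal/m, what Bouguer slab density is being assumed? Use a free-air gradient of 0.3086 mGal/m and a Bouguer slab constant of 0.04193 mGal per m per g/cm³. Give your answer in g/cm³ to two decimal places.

2.26

0.2140 = 0.3086 − 0.04193 × ρ
ρ = (0.3086 − 0.2140) / 0.04193 = 2.26 g/cm³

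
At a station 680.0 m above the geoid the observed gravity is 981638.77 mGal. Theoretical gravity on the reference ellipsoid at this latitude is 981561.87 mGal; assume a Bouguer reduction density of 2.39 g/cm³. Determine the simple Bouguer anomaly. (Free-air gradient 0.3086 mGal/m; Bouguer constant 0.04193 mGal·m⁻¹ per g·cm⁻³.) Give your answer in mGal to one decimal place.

218.6

Free-air correction = 0.3086 × 680.0 = 209.85 mGal
Free-air anomaly = 981638.77 − 981561.87 + (209.85) = 286.75 mGal
Bouguer slab correction = 0.04193 × 2.39 × 680.0 = 68.14 mGal
Simple Bouguer anomaly = 286.75 − (68.14) = 218.61 mGal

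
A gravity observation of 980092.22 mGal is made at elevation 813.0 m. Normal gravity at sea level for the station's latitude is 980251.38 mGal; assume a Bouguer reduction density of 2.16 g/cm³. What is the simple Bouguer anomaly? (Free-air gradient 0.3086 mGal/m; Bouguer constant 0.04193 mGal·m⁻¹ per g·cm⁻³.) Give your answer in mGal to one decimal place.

18.1

Free-air correction = 0.3086 × 813.0 = 250.89 mGal
Free-air anomaly = 980092.22 − 980251.38 + (250.89) = 91.73 mGal
Bouguer slab correction = 0.04193 × 2.16 × 813.0 = 73.63 mGal
Simple Bouguer anomaly = 91.73 − (73.63) = 18.10 mGal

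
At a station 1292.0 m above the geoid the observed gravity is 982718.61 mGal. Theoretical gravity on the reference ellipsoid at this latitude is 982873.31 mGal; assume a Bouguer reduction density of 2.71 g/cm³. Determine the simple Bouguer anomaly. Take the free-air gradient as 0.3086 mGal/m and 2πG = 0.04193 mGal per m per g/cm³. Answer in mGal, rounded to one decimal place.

Free-air correction = 0.3086 × 1292.0 = 398.71 mGal
Free-air anomaly = 982718.61 − 982873.31 + (398.71) = 244.01 mGal
Bouguer slab correction = 0.04193 × 2.71 × 1292.0 = 146.81 mGal
Simple Bouguer anomaly = 244.01 − (146.81) = 97.20 mGal

97.2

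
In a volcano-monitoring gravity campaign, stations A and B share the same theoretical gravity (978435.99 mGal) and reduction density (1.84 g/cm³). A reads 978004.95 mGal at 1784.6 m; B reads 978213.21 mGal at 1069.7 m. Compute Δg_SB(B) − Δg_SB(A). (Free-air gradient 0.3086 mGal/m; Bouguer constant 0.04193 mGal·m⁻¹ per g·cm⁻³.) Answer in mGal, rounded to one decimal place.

42.8

Δg_SB(A) = 978004.95 − 978435.99 + 0.3086×1784.6 − 0.04193×1.84×1784.6 = -18.00 mGal
Δg_SB(B) = 978213.21 − 978435.99 + 0.3086×1069.7 − 0.04193×1.84×1069.7 = 24.80 mGal
Difference = 24.80 − (-18.00) = 42.80 mGal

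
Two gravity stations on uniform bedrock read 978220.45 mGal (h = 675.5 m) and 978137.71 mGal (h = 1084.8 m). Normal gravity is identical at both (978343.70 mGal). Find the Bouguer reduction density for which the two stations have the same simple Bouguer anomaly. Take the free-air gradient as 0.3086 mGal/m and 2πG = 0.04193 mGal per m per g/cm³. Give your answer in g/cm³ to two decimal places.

Δg_obs = 978137.71 − 978220.45 = -82.74 mGal over Δh = 1084.8 − 675.5 = 409.3 m
Equal Bouguer anomalies ⇒ Δg_obs + (0.3086 − 0.04193ρ)·Δh = 0
0.3086 − 0.04193ρ = −Δg_obs/Δh = 0.20215
ρ = (0.3086 − 0.20215) / 0.04193 = 2.54 g/cm³

2.54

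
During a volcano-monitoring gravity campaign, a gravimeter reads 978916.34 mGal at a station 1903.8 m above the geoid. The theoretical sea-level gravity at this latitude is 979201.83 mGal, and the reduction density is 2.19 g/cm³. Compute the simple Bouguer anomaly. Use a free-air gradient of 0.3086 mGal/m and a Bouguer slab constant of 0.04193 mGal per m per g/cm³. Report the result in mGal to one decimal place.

Free-air correction = 0.3086 × 1903.8 = 587.51 mGal
Free-air anomaly = 978916.34 − 979201.83 + (587.51) = 302.02 mGal
Bouguer slab correction = 0.04193 × 2.19 × 1903.8 = 174.82 mGal
Simple Bouguer anomaly = 302.02 − (174.82) = 127.20 mGal

127.2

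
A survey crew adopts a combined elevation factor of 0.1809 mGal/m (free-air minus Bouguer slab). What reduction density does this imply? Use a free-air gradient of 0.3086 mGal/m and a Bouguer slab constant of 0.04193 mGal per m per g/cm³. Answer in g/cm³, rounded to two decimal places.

3.05

0.1809 = 0.3086 − 0.04193 × ρ
ρ = (0.3086 − 0.1809) / 0.04193 = 3.05 g/cm³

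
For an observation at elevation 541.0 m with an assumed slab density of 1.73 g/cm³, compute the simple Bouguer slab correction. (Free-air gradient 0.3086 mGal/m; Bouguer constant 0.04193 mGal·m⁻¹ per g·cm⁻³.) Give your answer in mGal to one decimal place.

Bouguer slab correction = 0.04193 × 1.73 × 541.0 = 39.2 mGal

39.2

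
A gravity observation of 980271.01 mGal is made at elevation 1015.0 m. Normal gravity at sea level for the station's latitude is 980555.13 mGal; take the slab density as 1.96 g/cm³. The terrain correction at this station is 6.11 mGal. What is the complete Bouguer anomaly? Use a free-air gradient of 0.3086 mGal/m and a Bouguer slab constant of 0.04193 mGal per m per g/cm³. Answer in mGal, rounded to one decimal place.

-48.2

Free-air correction = 0.3086 × 1015.0 = 313.23 mGal
Free-air anomaly = 980271.01 − 980555.13 + (313.23) = 29.11 mGal
Bouguer slab correction = 0.04193 × 1.96 × 1015.0 = 83.42 mGal
Simple Bouguer anomaly = 29.11 − (83.42) = -54.31 mGal
Complete Bouguer anomaly = -54.31 + 6.11 = -48.20 mGal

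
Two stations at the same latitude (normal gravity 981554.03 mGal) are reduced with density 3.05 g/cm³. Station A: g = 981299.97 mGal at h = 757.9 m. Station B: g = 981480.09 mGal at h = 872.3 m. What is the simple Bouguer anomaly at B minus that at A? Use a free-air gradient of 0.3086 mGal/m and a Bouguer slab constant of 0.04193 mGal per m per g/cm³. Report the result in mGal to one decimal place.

Δg_SB(A) = 981299.97 − 981554.03 + 0.3086×757.9 − 0.04193×3.05×757.9 = -117.10 mGal
Δg_SB(B) = 981480.09 − 981554.03 + 0.3086×872.3 − 0.04193×3.05×872.3 = 83.70 mGal
Difference = 83.70 − (-117.10) = 200.80 mGal

200.8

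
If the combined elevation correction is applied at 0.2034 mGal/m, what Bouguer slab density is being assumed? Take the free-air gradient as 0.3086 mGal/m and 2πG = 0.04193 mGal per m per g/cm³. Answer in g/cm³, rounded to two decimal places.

2.51

0.2034 = 0.3086 − 0.04193 × ρ
ρ = (0.3086 − 0.2034) / 0.04193 = 2.51 g/cm³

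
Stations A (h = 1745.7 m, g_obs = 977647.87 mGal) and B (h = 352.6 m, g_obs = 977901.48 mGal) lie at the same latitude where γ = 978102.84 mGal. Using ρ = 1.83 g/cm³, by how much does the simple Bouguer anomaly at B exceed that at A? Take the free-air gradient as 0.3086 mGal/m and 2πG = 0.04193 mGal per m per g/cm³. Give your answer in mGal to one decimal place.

Δg_SB(A) = 977647.87 − 978102.84 + 0.3086×1745.7 − 0.04193×1.83×1745.7 = -50.20 mGal
Δg_SB(B) = 977901.48 − 978102.84 + 0.3086×352.6 − 0.04193×1.83×352.6 = -119.60 mGal
Difference = -119.60 − (-50.20) = -69.40 mGal

-69.4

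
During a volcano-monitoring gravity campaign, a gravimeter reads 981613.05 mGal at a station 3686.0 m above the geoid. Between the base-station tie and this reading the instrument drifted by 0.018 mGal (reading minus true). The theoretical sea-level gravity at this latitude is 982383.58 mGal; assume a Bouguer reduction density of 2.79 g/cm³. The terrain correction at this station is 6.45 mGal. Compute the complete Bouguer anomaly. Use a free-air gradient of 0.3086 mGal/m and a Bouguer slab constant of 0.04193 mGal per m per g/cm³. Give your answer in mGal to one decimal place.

-57.8

Drift-corrected reading = 981613.05 − (0.018) = 981613.032 mGal
Free-air correction = 0.3086 × 3686.0 = 1137.50 mGal
Free-air anomaly = 981613.032 − 982383.58 + (1137.50) = 366.952 mGal
Bouguer slab correction = 0.04193 × 2.79 × 3686.0 = 431.21 mGal
Simple Bouguer anomaly = 366.952 − (431.21) = -64.258 mGal
Complete Bouguer anomaly = -64.258 + 6.45 = -57.808 mGal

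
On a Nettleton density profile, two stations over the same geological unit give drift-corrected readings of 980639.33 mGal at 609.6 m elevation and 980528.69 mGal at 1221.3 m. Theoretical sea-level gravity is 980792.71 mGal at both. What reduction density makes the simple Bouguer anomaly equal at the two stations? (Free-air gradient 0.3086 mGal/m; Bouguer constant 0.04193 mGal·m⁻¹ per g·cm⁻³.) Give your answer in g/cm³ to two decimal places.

Δg_obs = 980528.69 − 980639.33 = -110.64 mGal over Δh = 1221.3 − 609.6 = 611.7 m
Equal Bouguer anomalies ⇒ Δg_obs + (0.3086 − 0.04193ρ)·Δh = 0
0.3086 − 0.04193ρ = −Δg_obs/Δh = 0.18087
ρ = (0.3086 − 0.18087) / 0.04193 = 3.05 g/cm³

3.05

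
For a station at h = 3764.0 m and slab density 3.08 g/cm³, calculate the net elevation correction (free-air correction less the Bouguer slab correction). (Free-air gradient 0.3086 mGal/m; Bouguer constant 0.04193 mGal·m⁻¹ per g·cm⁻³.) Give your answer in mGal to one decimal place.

Combined gradient = 0.3086 − 0.04193 × 3.08 = 0.1794556 mGal/m
Combined elevation correction = 0.1794556 × 3764.0 = 675.5 mGal

675.5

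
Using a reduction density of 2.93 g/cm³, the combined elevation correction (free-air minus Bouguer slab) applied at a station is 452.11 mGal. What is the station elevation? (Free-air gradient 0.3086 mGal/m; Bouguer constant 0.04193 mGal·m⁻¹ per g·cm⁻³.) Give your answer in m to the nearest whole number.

Combined gradient = 0.3086 − 0.04193 × 2.93 = 0.1857451 mGal/m
h = 452.11 / 0.1857451 = 2434.03 m

2434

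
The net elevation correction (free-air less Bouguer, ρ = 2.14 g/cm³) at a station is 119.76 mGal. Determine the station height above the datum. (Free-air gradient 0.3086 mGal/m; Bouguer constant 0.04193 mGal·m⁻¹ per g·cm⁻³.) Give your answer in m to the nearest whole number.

Combined gradient = 0.3086 − 0.04193 × 2.14 = 0.2188698 mGal/m
h = 119.76 / 0.2188698 = 547.17 m

547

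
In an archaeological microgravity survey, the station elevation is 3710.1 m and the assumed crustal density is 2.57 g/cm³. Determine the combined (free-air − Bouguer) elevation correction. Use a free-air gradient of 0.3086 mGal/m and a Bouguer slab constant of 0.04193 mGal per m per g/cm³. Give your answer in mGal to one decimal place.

745.1

Combined gradient = 0.3086 − 0.04193 × 2.57 = 0.2008399 mGal/m
Combined elevation correction = 0.2008399 × 3710.1 = 745.1 mGal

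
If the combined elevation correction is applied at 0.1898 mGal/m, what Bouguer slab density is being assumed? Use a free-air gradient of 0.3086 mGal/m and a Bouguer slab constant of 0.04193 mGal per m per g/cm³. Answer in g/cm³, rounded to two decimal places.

2.83

0.1898 = 0.3086 − 0.04193 × ρ
ρ = (0.3086 − 0.1898) / 0.04193 = 2.83 g/cm³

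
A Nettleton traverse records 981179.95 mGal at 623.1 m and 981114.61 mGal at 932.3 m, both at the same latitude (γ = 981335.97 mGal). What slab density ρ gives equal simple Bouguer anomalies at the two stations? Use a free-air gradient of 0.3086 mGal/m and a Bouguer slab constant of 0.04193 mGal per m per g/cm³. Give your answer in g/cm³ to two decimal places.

2.32

Δg_obs = 981114.61 − 981179.95 = -65.34 mGal over Δh = 932.3 − 623.1 = 309.2 m
Equal Bouguer anomalies ⇒ Δg_obs + (0.3086 − 0.04193ρ)·Δh = 0
0.3086 − 0.04193ρ = −Δg_obs/Δh = 0.21132
ρ = (0.3086 − 0.21132) / 0.04193 = 2.32 g/cm³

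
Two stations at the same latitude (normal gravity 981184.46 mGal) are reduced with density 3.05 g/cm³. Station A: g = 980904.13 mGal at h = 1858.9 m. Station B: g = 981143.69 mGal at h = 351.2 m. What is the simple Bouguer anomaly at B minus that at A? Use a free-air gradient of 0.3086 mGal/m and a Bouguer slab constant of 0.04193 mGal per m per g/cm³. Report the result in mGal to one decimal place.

-32.9

Δg_SB(A) = 980904.13 − 981184.46 + 0.3086×1858.9 − 0.04193×3.05×1858.9 = 55.60 mGal
Δg_SB(B) = 981143.69 − 981184.46 + 0.3086×351.2 − 0.04193×3.05×351.2 = 22.70 mGal
Difference = 22.70 − (55.60) = -32.90 mGal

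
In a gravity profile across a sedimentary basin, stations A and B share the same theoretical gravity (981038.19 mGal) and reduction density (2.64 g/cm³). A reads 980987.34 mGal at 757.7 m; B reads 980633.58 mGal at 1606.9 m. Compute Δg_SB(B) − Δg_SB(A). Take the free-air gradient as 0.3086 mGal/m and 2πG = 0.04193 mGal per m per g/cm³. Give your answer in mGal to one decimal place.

Δg_SB(A) = 980987.34 − 981038.19 + 0.3086×757.7 − 0.04193×2.64×757.7 = 99.10 mGal
Δg_SB(B) = 980633.58 − 981038.19 + 0.3086×1606.9 − 0.04193×2.64×1606.9 = -86.60 mGal
Difference = -86.60 − (99.10) = -185.70 mGal

-185.7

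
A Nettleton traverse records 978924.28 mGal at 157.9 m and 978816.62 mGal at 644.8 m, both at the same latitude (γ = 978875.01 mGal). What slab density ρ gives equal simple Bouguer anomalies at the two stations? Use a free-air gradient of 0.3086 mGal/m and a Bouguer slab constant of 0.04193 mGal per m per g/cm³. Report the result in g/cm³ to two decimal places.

Δg_obs = 978816.62 − 978924.28 = -107.66 mGal over Δh = 644.8 − 157.9 = 486.9 m
Equal Bouguer anomalies ⇒ Δg_obs + (0.3086 − 0.04193ρ)·Δh = 0
0.3086 − 0.04193ρ = −Δg_obs/Δh = 0.22111
ρ = (0.3086 − 0.22111) / 0.04193 = 2.09 g/cm³

2.09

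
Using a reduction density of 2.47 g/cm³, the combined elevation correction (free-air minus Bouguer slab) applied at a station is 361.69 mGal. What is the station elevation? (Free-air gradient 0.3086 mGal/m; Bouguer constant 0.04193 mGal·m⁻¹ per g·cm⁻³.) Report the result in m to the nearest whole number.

Combined gradient = 0.3086 − 0.04193 × 2.47 = 0.2050329 mGal/m
h = 361.69 / 0.2050329 = 1764.06 m

1764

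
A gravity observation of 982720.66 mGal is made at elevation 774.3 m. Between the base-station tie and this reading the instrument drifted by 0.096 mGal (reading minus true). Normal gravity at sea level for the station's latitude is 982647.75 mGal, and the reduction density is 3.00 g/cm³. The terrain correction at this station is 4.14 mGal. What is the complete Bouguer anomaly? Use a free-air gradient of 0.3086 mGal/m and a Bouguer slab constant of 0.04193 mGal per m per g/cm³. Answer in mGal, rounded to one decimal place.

218.5

Drift-corrected reading = 982720.66 − (0.096) = 982720.564 mGal
Free-air correction = 0.3086 × 774.3 = 238.95 mGal
Free-air anomaly = 982720.564 − 982647.75 + (238.95) = 311.764 mGal
Bouguer slab correction = 0.04193 × 3.00 × 774.3 = 97.40 mGal
Simple Bouguer anomaly = 311.764 − (97.40) = 214.364 mGal
Complete Bouguer anomaly = 214.364 + 4.14 = 218.504 mGal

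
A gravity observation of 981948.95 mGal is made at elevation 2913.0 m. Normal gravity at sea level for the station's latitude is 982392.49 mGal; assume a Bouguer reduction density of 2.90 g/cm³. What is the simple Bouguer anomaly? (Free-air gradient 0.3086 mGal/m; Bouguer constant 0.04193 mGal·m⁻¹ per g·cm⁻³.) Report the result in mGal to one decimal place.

101.2

Free-air correction = 0.3086 × 2913.0 = 898.95 mGal
Free-air anomaly = 981948.95 − 982392.49 + (898.95) = 455.41 mGal
Bouguer slab correction = 0.04193 × 2.90 × 2913.0 = 354.21 mGal
Simple Bouguer anomaly = 455.41 − (354.21) = 101.20 mGal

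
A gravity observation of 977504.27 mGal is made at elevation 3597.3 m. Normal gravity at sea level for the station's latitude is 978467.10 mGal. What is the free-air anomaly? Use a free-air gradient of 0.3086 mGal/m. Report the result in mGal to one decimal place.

147.3

Free-air correction = 0.3086 × 3597.3 = 1110.13 mGal
Free-air anomaly = 977504.27 − 978467.10 + (1110.13) = 147.30 mGal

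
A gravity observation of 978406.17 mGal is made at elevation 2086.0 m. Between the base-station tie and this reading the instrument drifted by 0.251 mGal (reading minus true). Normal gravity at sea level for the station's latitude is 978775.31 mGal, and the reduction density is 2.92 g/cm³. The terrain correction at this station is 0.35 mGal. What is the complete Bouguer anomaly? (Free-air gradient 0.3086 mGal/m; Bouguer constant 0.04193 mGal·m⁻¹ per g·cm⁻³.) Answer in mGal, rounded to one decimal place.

Drift-corrected reading = 978406.17 − (0.251) = 978405.919 mGal
Free-air correction = 0.3086 × 2086.0 = 643.74 mGal
Free-air anomaly = 978405.919 − 978775.31 + (643.74) = 274.349 mGal
Bouguer slab correction = 0.04193 × 2.92 × 2086.0 = 255.40 mGal
Simple Bouguer anomaly = 274.349 − (255.40) = 18.949 mGal
Complete Bouguer anomaly = 18.949 + 0.35 = 19.299 mGal

19.3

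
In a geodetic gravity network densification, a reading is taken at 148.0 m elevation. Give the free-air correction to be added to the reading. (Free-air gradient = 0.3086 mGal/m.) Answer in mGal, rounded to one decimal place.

45.7

Free-air correction = 0.3086 × 148.0 = 45.7 mGal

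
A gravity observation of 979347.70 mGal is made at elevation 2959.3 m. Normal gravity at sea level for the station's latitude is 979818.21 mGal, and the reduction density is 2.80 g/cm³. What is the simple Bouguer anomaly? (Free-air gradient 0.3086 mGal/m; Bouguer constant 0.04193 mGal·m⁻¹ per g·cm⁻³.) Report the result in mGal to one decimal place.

Free-air correction = 0.3086 × 2959.3 = 913.24 mGal
Free-air anomaly = 979347.70 − 979818.21 + (913.24) = 442.73 mGal
Bouguer slab correction = 0.04193 × 2.80 × 2959.3 = 347.43 mGal
Simple Bouguer anomaly = 442.73 − (347.43) = 95.30 mGal

95.3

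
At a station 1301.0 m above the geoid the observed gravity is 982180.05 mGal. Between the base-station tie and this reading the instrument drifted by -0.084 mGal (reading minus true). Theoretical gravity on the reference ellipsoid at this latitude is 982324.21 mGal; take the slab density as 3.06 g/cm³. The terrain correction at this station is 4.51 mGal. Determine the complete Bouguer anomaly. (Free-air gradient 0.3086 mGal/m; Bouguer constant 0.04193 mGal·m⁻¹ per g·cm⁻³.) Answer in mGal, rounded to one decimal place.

Drift-corrected reading = 982180.05 − (-0.084) = 982180.134 mGal
Free-air correction = 0.3086 × 1301.0 = 401.49 mGal
Free-air anomaly = 982180.134 − 982324.21 + (401.49) = 257.414 mGal
Bouguer slab correction = 0.04193 × 3.06 × 1301.0 = 166.93 mGal
Simple Bouguer anomaly = 257.414 − (166.93) = 90.484 mGal
Complete Bouguer anomaly = 90.484 + 4.51 = 94.994 mGal

95.0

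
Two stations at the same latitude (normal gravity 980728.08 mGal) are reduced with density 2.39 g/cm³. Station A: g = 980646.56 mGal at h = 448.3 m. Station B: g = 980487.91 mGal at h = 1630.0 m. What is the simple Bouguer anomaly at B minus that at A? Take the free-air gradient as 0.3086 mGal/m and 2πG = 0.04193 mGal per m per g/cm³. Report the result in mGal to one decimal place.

Δg_SB(A) = 980646.56 − 980728.08 + 0.3086×448.3 − 0.04193×2.39×448.3 = 11.90 mGal
Δg_SB(B) = 980487.91 − 980728.08 + 0.3086×1630.0 − 0.04193×2.39×1630.0 = 99.50 mGal
Difference = 99.50 − (11.90) = 87.60 mGal

87.6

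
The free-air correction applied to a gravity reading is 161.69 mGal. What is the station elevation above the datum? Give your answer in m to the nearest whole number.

h = 161.69 / 0.3086 = 523.95 m

524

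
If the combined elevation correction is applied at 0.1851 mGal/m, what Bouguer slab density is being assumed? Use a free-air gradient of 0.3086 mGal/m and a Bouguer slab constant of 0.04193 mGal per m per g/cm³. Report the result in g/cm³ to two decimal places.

2.95

0.1851 = 0.3086 − 0.04193 × ρ
ρ = (0.3086 − 0.1851) / 0.04193 = 2.95 g/cm³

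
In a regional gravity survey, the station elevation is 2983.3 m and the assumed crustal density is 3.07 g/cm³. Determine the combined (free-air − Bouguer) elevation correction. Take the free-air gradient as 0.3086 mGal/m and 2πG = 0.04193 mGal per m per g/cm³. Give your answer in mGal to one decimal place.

Combined gradient = 0.3086 − 0.04193 × 3.07 = 0.1798749 mGal/m
Combined elevation correction = 0.1798749 × 2983.3 = 536.6 mGal

536.6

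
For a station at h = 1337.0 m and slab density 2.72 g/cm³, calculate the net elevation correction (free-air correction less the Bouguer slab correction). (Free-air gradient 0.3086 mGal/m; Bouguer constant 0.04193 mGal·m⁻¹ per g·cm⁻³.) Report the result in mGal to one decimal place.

260.1

Combined gradient = 0.3086 − 0.04193 × 2.72 = 0.1945504 mGal/m
Combined elevation correction = 0.1945504 × 1337.0 = 260.1 mGal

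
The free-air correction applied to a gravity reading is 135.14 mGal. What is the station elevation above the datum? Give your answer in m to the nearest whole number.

438

h = 135.14 / 0.3086 = 437.91 m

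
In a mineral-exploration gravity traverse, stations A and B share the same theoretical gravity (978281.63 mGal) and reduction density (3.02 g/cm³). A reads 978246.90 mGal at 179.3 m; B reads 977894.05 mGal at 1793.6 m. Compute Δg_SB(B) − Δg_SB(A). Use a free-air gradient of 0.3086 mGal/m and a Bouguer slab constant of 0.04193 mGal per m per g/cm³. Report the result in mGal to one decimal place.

Δg_SB(A) = 978246.90 − 978281.63 + 0.3086×179.3 − 0.04193×3.02×179.3 = -2.10 mGal
Δg_SB(B) = 977894.05 − 978281.63 + 0.3086×1793.6 − 0.04193×3.02×1793.6 = -61.20 mGal
Difference = -61.20 − (-2.10) = -59.10 mGal

-59.1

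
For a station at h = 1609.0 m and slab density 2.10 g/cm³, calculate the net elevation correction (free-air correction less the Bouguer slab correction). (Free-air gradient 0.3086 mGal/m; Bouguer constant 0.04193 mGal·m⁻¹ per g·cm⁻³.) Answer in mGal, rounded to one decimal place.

354.9

Combined gradient = 0.3086 − 0.04193 × 2.10 = 0.2205470 mGal/m
Combined elevation correction = 0.2205470 × 1609.0 = 354.9 mGal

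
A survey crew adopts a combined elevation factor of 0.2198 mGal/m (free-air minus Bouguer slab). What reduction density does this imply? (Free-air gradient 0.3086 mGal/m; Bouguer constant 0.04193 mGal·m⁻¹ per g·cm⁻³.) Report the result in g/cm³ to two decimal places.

0.2198 = 0.3086 − 0.04193 × ρ
ρ = (0.3086 − 0.2198) / 0.04193 = 2.12 g/cm³

2.12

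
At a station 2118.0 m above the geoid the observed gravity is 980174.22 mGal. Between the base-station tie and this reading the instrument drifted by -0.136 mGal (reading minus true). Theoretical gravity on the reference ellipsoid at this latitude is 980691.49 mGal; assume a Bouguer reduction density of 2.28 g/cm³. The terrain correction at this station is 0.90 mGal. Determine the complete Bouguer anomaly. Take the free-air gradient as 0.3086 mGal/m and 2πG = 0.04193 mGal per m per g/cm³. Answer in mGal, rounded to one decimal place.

Drift-corrected reading = 980174.22 − (-0.136) = 980174.356 mGal
Free-air correction = 0.3086 × 2118.0 = 653.61 mGal
Free-air anomaly = 980174.356 − 980691.49 + (653.61) = 136.476 mGal
Bouguer slab correction = 0.04193 × 2.28 × 2118.0 = 202.48 mGal
Simple Bouguer anomaly = 136.476 − (202.48) = -66.004 mGal
Complete Bouguer anomaly = -66.004 + 0.90 = -65.104 mGal

-65.1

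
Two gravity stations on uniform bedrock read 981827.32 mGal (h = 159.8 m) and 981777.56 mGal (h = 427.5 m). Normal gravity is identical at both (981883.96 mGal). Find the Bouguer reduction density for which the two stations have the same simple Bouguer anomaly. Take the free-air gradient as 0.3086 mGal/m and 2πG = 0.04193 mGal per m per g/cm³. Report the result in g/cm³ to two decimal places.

Δg_obs = 981777.56 − 981827.32 = -49.76 mGal over Δh = 427.5 − 159.8 = 267.7 m
Equal Bouguer anomalies ⇒ Δg_obs + (0.3086 − 0.04193ρ)·Δh = 0
0.3086 − 0.04193ρ = −Δg_obs/Δh = 0.18588
ρ = (0.3086 − 0.18588) / 0.04193 = 2.93 g/cm³

2.93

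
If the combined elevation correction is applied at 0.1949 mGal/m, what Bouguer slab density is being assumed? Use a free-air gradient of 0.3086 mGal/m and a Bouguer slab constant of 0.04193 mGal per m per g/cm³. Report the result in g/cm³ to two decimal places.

0.1949 = 0.3086 − 0.04193 × ρ
ρ = (0.3086 − 0.1949) / 0.04193 = 2.71 g/cm³

2.71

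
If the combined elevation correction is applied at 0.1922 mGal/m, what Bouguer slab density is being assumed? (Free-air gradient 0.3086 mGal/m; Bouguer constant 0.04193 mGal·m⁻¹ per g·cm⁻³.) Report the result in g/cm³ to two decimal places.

0.1922 = 0.3086 − 0.04193 × ρ
ρ = (0.3086 − 0.1922) / 0.04193 = 2.78 g/cm³

2.78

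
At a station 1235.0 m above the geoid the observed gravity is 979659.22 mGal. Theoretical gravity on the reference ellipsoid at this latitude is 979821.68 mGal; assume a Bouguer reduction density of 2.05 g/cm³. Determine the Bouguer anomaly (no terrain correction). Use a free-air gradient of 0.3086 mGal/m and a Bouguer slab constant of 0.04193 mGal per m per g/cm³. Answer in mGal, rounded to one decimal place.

112.5

Free-air correction = 0.3086 × 1235.0 = 381.12 mGal
Free-air anomaly = 979659.22 − 979821.68 + (381.12) = 218.66 mGal
Bouguer slab correction = 0.04193 × 2.05 × 1235.0 = 106.16 mGal
Simple Bouguer anomaly = 218.66 − (106.16) = 112.50 mGal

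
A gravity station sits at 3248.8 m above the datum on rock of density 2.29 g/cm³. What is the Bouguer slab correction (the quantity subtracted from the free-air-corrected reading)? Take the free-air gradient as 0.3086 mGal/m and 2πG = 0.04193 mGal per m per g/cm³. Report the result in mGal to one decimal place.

Bouguer slab correction = 0.04193 × 2.29 × 3248.8 = 311.9 mGal

311.9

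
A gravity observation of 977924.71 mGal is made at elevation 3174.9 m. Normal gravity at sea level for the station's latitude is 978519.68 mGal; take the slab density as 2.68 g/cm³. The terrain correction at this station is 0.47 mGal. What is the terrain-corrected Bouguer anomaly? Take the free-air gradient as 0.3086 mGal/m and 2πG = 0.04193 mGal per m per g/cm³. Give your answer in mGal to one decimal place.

28.5

Free-air correction = 0.3086 × 3174.9 = 979.77 mGal
Free-air anomaly = 977924.71 − 978519.68 + (979.77) = 384.80 mGal
Bouguer slab correction = 0.04193 × 2.68 × 3174.9 = 356.77 mGal
Simple Bouguer anomaly = 384.80 − (356.77) = 28.03 mGal
Complete Bouguer anomaly = 28.03 + 0.47 = 28.50 mGal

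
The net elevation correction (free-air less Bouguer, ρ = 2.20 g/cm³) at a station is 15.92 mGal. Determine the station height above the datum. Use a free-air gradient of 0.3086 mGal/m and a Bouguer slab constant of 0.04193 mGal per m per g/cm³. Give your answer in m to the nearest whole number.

Combined gradient = 0.3086 − 0.04193 × 2.20 = 0.2163540 mGal/m
h = 15.92 / 0.2163540 = 73.58 m

74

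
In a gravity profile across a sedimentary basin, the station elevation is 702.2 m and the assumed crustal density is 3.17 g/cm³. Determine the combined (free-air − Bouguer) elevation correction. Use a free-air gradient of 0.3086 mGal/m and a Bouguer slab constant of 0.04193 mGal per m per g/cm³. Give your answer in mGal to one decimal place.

Combined gradient = 0.3086 − 0.04193 × 3.17 = 0.1756819 mGal/m
Combined elevation correction = 0.1756819 × 702.2 = 123.4 mGal

123.4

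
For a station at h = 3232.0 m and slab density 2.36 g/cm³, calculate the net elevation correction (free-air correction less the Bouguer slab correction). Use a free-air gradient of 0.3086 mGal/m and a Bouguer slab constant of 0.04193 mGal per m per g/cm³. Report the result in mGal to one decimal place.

677.6

Combined gradient = 0.3086 − 0.04193 × 2.36 = 0.2096452 mGal/m
Combined elevation correction = 0.2096452 × 3232.0 = 677.6 mGal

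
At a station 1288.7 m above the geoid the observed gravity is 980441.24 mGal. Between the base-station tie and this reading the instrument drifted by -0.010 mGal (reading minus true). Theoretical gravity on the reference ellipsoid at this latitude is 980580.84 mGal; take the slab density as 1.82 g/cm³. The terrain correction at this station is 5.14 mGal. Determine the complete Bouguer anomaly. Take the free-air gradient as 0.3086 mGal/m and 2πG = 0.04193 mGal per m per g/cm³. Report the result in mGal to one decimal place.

Drift-corrected reading = 980441.24 − (-0.010) = 980441.250 mGal
Free-air correction = 0.3086 × 1288.7 = 397.69 mGal
Free-air anomaly = 980441.250 − 980580.84 + (397.69) = 258.100 mGal
Bouguer slab correction = 0.04193 × 1.82 × 1288.7 = 98.34 mGal
Simple Bouguer anomaly = 258.100 − (98.34) = 159.760 mGal
Complete Bouguer anomaly = 159.760 + 5.14 = 164.900 mGal

164.9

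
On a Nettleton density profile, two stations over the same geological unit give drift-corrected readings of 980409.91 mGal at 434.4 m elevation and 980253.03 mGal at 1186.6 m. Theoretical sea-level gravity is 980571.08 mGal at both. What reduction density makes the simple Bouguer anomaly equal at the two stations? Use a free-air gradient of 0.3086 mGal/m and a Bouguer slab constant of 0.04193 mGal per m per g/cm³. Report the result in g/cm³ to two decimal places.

Δg_obs = 980253.03 − 980409.91 = -156.88 mGal over Δh = 1186.6 − 434.4 = 752.2 m
Equal Bouguer anomalies ⇒ Δg_obs + (0.3086 − 0.04193ρ)·Δh = 0
0.3086 − 0.04193ρ = −Δg_obs/Δh = 0.20856
ρ = (0.3086 − 0.20856) / 0.04193 = 2.39 g/cm³

2.39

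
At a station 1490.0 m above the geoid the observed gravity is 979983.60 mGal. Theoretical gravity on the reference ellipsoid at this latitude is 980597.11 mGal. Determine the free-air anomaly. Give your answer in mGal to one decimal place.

-153.7

Free-air correction = 0.3086 × 1490.0 = 459.81 mGal
Free-air anomaly = 979983.60 − 980597.11 + (459.81) = -153.70 mGal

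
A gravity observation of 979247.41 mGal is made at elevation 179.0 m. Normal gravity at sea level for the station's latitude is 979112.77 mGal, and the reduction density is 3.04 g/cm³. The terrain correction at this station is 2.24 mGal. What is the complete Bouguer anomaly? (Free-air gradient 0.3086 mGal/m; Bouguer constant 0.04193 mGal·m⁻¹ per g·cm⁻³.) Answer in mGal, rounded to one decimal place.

169.3

Free-air correction = 0.3086 × 179.0 = 55.24 mGal
Free-air anomaly = 979247.41 − 979112.77 + (55.24) = 189.88 mGal
Bouguer slab correction = 0.04193 × 3.04 × 179.0 = 22.82 mGal
Simple Bouguer anomaly = 189.88 − (22.82) = 167.06 mGal
Complete Bouguer anomaly = 167.06 + 2.24 = 169.30 mGal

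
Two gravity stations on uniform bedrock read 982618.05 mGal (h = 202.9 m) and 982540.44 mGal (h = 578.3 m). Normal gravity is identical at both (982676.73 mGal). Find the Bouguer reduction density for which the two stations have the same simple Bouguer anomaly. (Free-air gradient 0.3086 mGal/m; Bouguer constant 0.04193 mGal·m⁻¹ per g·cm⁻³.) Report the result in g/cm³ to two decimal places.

2.43

Δg_obs = 982540.44 − 982618.05 = -77.61 mGal over Δh = 578.3 − 202.9 = 375.4 m
Equal Bouguer anomalies ⇒ Δg_obs + (0.3086 − 0.04193ρ)·Δh = 0
0.3086 − 0.04193ρ = −Δg_obs/Δh = 0.20674
ρ = (0.3086 − 0.20674) / 0.04193 = 2.43 g/cm³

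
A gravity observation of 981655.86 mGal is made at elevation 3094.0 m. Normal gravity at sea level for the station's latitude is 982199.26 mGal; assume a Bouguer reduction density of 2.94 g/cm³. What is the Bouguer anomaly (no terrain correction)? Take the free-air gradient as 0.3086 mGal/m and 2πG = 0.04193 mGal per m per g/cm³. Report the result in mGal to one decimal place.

Free-air correction = 0.3086 × 3094.0 = 954.81 mGal
Free-air anomaly = 981655.86 − 982199.26 + (954.81) = 411.41 mGal
Bouguer slab correction = 0.04193 × 2.94 × 3094.0 = 381.41 mGal
Simple Bouguer anomaly = 411.41 − (381.41) = 30.00 mGal

30.0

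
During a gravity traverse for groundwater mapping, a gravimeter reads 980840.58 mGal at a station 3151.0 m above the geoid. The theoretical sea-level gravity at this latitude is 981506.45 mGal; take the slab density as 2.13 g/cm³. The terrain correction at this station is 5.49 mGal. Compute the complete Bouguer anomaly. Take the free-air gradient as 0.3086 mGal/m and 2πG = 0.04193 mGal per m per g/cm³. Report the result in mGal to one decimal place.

30.6

Free-air correction = 0.3086 × 3151.0 = 972.40 mGal
Free-air anomaly = 980840.58 − 981506.45 + (972.40) = 306.53 mGal
Bouguer slab correction = 0.04193 × 2.13 × 3151.0 = 281.42 mGal
Simple Bouguer anomaly = 306.53 − (281.42) = 25.11 mGal
Complete Bouguer anomaly = 25.11 + 5.49 = 30.60 mGal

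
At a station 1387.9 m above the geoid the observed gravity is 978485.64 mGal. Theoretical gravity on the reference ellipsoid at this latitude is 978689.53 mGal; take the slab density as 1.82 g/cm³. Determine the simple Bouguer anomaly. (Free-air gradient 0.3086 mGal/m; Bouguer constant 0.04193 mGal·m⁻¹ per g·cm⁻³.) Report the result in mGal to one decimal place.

Free-air correction = 0.3086 × 1387.9 = 428.31 mGal
Free-air anomaly = 978485.64 − 978689.53 + (428.31) = 224.42 mGal
Bouguer slab correction = 0.04193 × 1.82 × 1387.9 = 105.91 mGal
Simple Bouguer anomaly = 224.42 − (105.91) = 118.51 mGal

118.5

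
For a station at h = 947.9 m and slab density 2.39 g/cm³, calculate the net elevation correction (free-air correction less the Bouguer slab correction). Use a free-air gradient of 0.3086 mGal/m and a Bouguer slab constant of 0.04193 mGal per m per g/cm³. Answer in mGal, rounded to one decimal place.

Combined gradient = 0.3086 − 0.04193 × 2.39 = 0.2083873 mGal/m
Combined elevation correction = 0.2083873 × 947.9 = 197.5 mGal

197.5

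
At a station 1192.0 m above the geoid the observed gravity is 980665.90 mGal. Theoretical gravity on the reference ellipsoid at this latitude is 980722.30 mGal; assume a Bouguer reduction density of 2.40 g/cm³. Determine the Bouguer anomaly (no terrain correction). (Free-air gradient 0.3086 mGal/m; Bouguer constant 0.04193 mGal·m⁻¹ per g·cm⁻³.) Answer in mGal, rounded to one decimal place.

191.5

Free-air correction = 0.3086 × 1192.0 = 367.85 mGal
Free-air anomaly = 980665.90 − 980722.30 + (367.85) = 311.45 mGal
Bouguer slab correction = 0.04193 × 2.40 × 1192.0 = 119.95 mGal
Simple Bouguer anomaly = 311.45 − (119.95) = 191.50 mGal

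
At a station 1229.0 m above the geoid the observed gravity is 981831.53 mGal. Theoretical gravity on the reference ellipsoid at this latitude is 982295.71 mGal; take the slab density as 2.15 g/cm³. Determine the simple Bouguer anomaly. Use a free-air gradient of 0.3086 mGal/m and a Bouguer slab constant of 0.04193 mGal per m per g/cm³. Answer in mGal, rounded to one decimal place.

-195.7

Free-air correction = 0.3086 × 1229.0 = 379.27 mGal
Free-air anomaly = 981831.53 − 982295.71 + (379.27) = -84.91 mGal
Bouguer slab correction = 0.04193 × 2.15 × 1229.0 = 110.79 mGal
Simple Bouguer anomaly = -84.91 − (110.79) = -195.70 mGal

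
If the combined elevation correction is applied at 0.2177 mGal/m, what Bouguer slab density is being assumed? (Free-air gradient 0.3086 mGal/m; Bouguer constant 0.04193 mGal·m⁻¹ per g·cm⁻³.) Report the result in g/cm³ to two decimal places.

2.17

0.2177 = 0.3086 − 0.04193 × ρ
ρ = (0.3086 − 0.2177) / 0.04193 = 2.17 g/cm³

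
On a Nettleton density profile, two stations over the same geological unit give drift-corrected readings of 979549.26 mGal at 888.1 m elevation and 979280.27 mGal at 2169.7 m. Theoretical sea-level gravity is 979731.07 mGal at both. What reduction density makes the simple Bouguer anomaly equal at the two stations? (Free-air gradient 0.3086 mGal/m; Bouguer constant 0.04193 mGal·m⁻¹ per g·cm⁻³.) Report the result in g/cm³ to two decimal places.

2.35

Δg_obs = 979280.27 − 979549.26 = -268.99 mGal over Δh = 2169.7 − 888.1 = 1281.6 m
Equal Bouguer anomalies ⇒ Δg_obs + (0.3086 − 0.04193ρ)·Δh = 0
0.3086 − 0.04193ρ = −Δg_obs/Δh = 0.20989
ρ = (0.3086 − 0.20989) / 0.04193 = 2.35 g/cm³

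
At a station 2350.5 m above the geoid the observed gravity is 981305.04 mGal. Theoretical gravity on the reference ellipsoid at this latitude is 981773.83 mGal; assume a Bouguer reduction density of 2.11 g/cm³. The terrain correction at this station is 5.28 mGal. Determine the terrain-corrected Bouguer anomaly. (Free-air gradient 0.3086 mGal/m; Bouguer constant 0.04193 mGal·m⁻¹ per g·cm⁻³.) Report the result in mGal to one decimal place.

53.9

Free-air correction = 0.3086 × 2350.5 = 725.36 mGal
Free-air anomaly = 981305.04 − 981773.83 + (725.36) = 256.57 mGal
Bouguer slab correction = 0.04193 × 2.11 × 2350.5 = 207.95 mGal
Simple Bouguer anomaly = 256.57 − (207.95) = 48.62 mGal
Complete Bouguer anomaly = 48.62 + 5.28 = 53.90 mGal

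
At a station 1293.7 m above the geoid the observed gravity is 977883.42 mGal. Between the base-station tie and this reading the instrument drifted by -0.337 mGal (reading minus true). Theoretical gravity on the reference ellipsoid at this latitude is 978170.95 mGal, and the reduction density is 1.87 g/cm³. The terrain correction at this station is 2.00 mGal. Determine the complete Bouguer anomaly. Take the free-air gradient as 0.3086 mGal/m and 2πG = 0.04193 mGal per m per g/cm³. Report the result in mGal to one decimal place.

Drift-corrected reading = 977883.42 − (-0.337) = 977883.757 mGal
Free-air correction = 0.3086 × 1293.7 = 399.24 mGal
Free-air anomaly = 977883.757 − 978170.95 + (399.24) = 112.047 mGal
Bouguer slab correction = 0.04193 × 1.87 × 1293.7 = 101.44 mGal
Simple Bouguer anomaly = 112.047 − (101.44) = 10.607 mGal
Complete Bouguer anomaly = 10.607 + 2.00 = 12.607 mGal

12.6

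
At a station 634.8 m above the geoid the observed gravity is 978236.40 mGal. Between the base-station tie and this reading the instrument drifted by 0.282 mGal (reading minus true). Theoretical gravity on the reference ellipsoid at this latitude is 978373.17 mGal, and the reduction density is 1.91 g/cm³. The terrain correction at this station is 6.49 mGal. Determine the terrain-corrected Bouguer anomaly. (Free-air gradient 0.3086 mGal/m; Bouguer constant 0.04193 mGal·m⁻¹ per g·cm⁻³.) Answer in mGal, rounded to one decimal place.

14.5

Drift-corrected reading = 978236.40 − (0.282) = 978236.118 mGal
Free-air correction = 0.3086 × 634.8 = 195.90 mGal
Free-air anomaly = 978236.118 − 978373.17 + (195.90) = 58.848 mGal
Bouguer slab correction = 0.04193 × 1.91 × 634.8 = 50.84 mGal
Simple Bouguer anomaly = 58.848 − (50.84) = 8.008 mGal
Complete Bouguer anomaly = 8.008 + 6.49 = 14.498 mGal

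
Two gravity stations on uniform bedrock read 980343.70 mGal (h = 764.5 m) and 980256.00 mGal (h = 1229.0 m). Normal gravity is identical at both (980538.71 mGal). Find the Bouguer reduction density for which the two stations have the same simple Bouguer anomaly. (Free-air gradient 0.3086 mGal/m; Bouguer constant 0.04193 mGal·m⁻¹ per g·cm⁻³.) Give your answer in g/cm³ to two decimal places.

Δg_obs = 980256.00 − 980343.70 = -87.70 mGal over Δh = 1229.0 − 764.5 = 464.5 m
Equal Bouguer anomalies ⇒ Δg_obs + (0.3086 − 0.04193ρ)·Δh = 0
0.3086 − 0.04193ρ = −Δg_obs/Δh = 0.18881
ρ = (0.3086 − 0.18881) / 0.04193 = 2.86 g/cm³

2.86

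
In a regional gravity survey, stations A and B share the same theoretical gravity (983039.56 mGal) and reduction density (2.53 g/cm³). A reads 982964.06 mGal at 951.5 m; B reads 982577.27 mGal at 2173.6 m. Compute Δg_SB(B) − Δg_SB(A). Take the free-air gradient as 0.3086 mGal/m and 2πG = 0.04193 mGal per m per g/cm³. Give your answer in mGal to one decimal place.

Δg_SB(A) = 982964.06 − 983039.56 + 0.3086×951.5 − 0.04193×2.53×951.5 = 117.20 mGal
Δg_SB(B) = 982577.27 − 983039.56 + 0.3086×2173.6 − 0.04193×2.53×2173.6 = -22.10 mGal
Difference = -22.10 − (117.20) = -139.30 mGal

-139.3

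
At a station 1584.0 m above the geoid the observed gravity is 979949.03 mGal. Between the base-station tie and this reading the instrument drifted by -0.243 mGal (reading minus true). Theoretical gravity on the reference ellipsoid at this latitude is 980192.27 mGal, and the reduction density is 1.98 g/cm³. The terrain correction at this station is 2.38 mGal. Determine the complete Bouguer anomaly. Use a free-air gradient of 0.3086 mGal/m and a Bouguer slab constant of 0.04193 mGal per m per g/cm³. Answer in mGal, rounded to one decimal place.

116.7

Drift-corrected reading = 979949.03 − (-0.243) = 979949.273 mGal
Free-air correction = 0.3086 × 1584.0 = 488.82 mGal
Free-air anomaly = 979949.273 − 980192.27 + (488.82) = 245.823 mGal
Bouguer slab correction = 0.04193 × 1.98 × 1584.0 = 131.51 mGal
Simple Bouguer anomaly = 245.823 − (131.51) = 114.313 mGal
Complete Bouguer anomaly = 114.313 + 2.38 = 116.693 mGal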